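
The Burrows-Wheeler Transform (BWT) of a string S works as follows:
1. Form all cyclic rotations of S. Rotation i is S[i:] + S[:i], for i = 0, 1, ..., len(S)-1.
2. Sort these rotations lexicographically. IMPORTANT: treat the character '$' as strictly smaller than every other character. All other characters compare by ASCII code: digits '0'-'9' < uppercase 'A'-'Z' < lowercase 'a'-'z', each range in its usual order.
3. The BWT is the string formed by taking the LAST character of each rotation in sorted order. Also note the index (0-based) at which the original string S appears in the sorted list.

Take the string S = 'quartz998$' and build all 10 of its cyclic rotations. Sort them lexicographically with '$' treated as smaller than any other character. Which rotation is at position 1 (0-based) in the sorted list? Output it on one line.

All 10 rotations (rotation i = S[i:]+S[:i]):
  rot[0] = quartz998$
  rot[1] = uartz998$q
  rot[2] = artz998$qu
  rot[3] = rtz998$qua
  rot[4] = tz998$quar
  rot[5] = z998$quart
  rot[6] = 998$quartz
  rot[7] = 98$quartz9
  rot[8] = 8$quartz99
  rot[9] = $quartz998
Sorted (with $ < everything):
  sorted[0] = $quartz998
  sorted[1] = 8$quartz99
  sorted[2] = 98$quartz9
  sorted[3] = 998$quartz
  sorted[4] = artz998$qu
  sorted[5] = quartz998$
  sorted[6] = rtz998$qua
  sorted[7] = tz998$quar
  sorted[8] = uartz998$q
  sorted[9] = z998$quart
sorted[1] = 8$quartz99

Answer: 8$quartz99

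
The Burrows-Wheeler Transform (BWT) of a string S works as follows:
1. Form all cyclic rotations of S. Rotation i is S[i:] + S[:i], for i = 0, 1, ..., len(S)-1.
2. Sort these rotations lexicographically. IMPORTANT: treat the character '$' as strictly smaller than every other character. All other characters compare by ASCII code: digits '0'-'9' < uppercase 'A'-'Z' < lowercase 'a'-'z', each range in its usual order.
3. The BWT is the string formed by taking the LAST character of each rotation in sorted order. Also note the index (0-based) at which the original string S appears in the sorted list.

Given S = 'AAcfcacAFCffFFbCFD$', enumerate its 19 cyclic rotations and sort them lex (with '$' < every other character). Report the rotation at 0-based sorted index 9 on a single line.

Answer: FFbCFD$AAcfcacAFCff

Derivation:
All 19 rotations (rotation i = S[i:]+S[:i]):
  rot[0] = AAcfcacAFCffFFbCFD$
  rot[1] = AcfcacAFCffFFbCFD$A
  rot[2] = cfcacAFCffFFbCFD$AA
  rot[3] = fcacAFCffFFbCFD$AAc
  rot[4] = cacAFCffFFbCFD$AAcf
  rot[5] = acAFCffFFbCFD$AAcfc
  rot[6] = cAFCffFFbCFD$AAcfca
  rot[7] = AFCffFFbCFD$AAcfcac
  rot[8] = FCffFFbCFD$AAcfcacA
  rot[9] = CffFFbCFD$AAcfcacAF
  rot[10] = ffFFbCFD$AAcfcacAFC
  rot[11] = fFFbCFD$AAcfcacAFCf
  rot[12] = FFbCFD$AAcfcacAFCff
  rot[13] = FbCFD$AAcfcacAFCffF
  rot[14] = bCFD$AAcfcacAFCffFF
  rot[15] = CFD$AAcfcacAFCffFFb
  rot[16] = FD$AAcfcacAFCffFFbC
  rot[17] = D$AAcfcacAFCffFFbCF
  rot[18] = $AAcfcacAFCffFFbCFD
Sorted (with $ < everything):
  sorted[0] = $AAcfcacAFCffFFbCFD
  sorted[1] = AAcfcacAFCffFFbCFD$
  sorted[2] = AFCffFFbCFD$AAcfcac
  sorted[3] = AcfcacAFCffFFbCFD$A
  sorted[4] = CFD$AAcfcacAFCffFFb
  sorted[5] = CffFFbCFD$AAcfcacAF
  sorted[6] = D$AAcfcacAFCffFFbCF
  sorted[7] = FCffFFbCFD$AAcfcacA
  sorted[8] = FD$AAcfcacAFCffFFbC
  sorted[9] = FFbCFD$AAcfcacAFCff
  sorted[10] = FbCFD$AAcfcacAFCffF
  sorted[11] = acAFCffFFbCFD$AAcfc
  sorted[12] = bCFD$AAcfcacAFCffFF
  sorted[13] = cAFCffFFbCFD$AAcfca
  sorted[14] = cacAFCffFFbCFD$AAcf
  sorted[15] = cfcacAFCffFFbCFD$AA
  sorted[16] = fFFbCFD$AAcfcacAFCf
  sorted[17] = fcacAFCffFFbCFD$AAc
  sorted[18] = ffFFbCFD$AAcfcacAFC
sorted[9] = FFbCFD$AAcfcacAFCff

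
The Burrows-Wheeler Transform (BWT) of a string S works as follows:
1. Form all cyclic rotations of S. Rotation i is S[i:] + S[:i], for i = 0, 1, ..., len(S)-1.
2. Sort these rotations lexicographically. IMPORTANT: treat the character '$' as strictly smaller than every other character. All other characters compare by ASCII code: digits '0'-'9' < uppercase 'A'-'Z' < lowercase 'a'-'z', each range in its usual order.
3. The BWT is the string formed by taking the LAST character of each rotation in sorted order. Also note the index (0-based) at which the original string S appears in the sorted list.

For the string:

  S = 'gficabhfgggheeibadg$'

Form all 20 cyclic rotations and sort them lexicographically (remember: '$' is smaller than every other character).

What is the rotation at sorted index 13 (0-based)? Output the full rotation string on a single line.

All 20 rotations (rotation i = S[i:]+S[:i]):
  rot[0] = gficabhfgggheeibadg$
  rot[1] = ficabhfgggheeibadg$g
  rot[2] = icabhfgggheeibadg$gf
  rot[3] = cabhfgggheeibadg$gfi
  rot[4] = abhfgggheeibadg$gfic
  rot[5] = bhfgggheeibadg$gfica
  rot[6] = hfgggheeibadg$gficab
  rot[7] = fgggheeibadg$gficabh
  rot[8] = gggheeibadg$gficabhf
  rot[9] = ggheeibadg$gficabhfg
  rot[10] = gheeibadg$gficabhfgg
  rot[11] = heeibadg$gficabhfggg
  rot[12] = eeibadg$gficabhfgggh
  rot[13] = eibadg$gficabhfggghe
  rot[14] = ibadg$gficabhfggghee
  rot[15] = badg$gficabhfgggheei
  rot[16] = adg$gficabhfgggheeib
  rot[17] = dg$gficabhfgggheeiba
  rot[18] = g$gficabhfgggheeibad
  rot[19] = $gficabhfgggheeibadg
Sorted (with $ < everything):
  sorted[0] = $gficabhfgggheeibadg
  sorted[1] = abhfgggheeibadg$gfic
  sorted[2] = adg$gficabhfgggheeib
  sorted[3] = badg$gficabhfgggheei
  sorted[4] = bhfgggheeibadg$gfica
  sorted[5] = cabhfgggheeibadg$gfi
  sorted[6] = dg$gficabhfgggheeiba
  sorted[7] = eeibadg$gficabhfgggh
  sorted[8] = eibadg$gficabhfggghe
  sorted[9] = fgggheeibadg$gficabh
  sorted[10] = ficabhfgggheeibadg$g
  sorted[11] = g$gficabhfgggheeibad
  sorted[12] = gficabhfgggheeibadg$
  sorted[13] = gggheeibadg$gficabhf
  sorted[14] = ggheeibadg$gficabhfg
  sorted[15] = gheeibadg$gficabhfgg
  sorted[16] = heeibadg$gficabhfggg
  sorted[17] = hfgggheeibadg$gficab
  sorted[18] = ibadg$gficabhfggghee
  sorted[19] = icabhfgggheeibadg$gf
sorted[13] = gggheeibadg$gficabhf

Answer: gggheeibadg$gficabhf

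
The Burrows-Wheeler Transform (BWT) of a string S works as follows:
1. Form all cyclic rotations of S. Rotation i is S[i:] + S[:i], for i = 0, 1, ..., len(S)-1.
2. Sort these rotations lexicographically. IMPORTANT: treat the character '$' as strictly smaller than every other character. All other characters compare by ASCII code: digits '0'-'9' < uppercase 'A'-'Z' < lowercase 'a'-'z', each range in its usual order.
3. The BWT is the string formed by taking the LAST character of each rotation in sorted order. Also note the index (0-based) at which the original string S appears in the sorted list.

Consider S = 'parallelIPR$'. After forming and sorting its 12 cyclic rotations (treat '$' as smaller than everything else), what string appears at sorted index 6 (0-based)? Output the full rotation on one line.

Answer: elIPR$parall

Derivation:
All 12 rotations (rotation i = S[i:]+S[:i]):
  rot[0] = parallelIPR$
  rot[1] = arallelIPR$p
  rot[2] = rallelIPR$pa
  rot[3] = allelIPR$par
  rot[4] = llelIPR$para
  rot[5] = lelIPR$paral
  rot[6] = elIPR$parall
  rot[7] = lIPR$paralle
  rot[8] = IPR$parallel
  rot[9] = PR$parallelI
  rot[10] = R$parallelIP
  rot[11] = $parallelIPR
Sorted (with $ < everything):
  sorted[0] = $parallelIPR
  sorted[1] = IPR$parallel
  sorted[2] = PR$parallelI
  sorted[3] = R$parallelIP
  sorted[4] = allelIPR$par
  sorted[5] = arallelIPR$p
  sorted[6] = elIPR$parall
  sorted[7] = lIPR$paralle
  sorted[8] = lelIPR$paral
  sorted[9] = llelIPR$para
  sorted[10] = parallelIPR$
  sorted[11] = rallelIPR$pa
sorted[6] = elIPR$parall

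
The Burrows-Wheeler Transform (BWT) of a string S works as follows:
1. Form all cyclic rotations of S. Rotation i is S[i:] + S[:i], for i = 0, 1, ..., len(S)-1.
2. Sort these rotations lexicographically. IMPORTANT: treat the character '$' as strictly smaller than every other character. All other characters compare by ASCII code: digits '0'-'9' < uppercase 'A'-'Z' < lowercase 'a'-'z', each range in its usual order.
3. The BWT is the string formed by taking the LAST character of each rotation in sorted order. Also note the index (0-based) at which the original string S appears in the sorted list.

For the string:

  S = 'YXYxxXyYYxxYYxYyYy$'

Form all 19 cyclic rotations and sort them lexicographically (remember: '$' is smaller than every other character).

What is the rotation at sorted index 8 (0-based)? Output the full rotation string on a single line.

All 19 rotations (rotation i = S[i:]+S[:i]):
  rot[0] = YXYxxXyYYxxYYxYyYy$
  rot[1] = XYxxXyYYxxYYxYyYy$Y
  rot[2] = YxxXyYYxxYYxYyYy$YX
  rot[3] = xxXyYYxxYYxYyYy$YXY
  rot[4] = xXyYYxxYYxYyYy$YXYx
  rot[5] = XyYYxxYYxYyYy$YXYxx
  rot[6] = yYYxxYYxYyYy$YXYxxX
  rot[7] = YYxxYYxYyYy$YXYxxXy
  rot[8] = YxxYYxYyYy$YXYxxXyY
  rot[9] = xxYYxYyYy$YXYxxXyYY
  rot[10] = xYYxYyYy$YXYxxXyYYx
  rot[11] = YYxYyYy$YXYxxXyYYxx
  rot[12] = YxYyYy$YXYxxXyYYxxY
  rot[13] = xYyYy$YXYxxXyYYxxYY
  rot[14] = YyYy$YXYxxXyYYxxYYx
  rot[15] = yYy$YXYxxXyYYxxYYxY
  rot[16] = Yy$YXYxxXyYYxxYYxYy
  rot[17] = y$YXYxxXyYYxxYYxYyY
  rot[18] = $YXYxxXyYYxxYYxYyYy
Sorted (with $ < everything):
  sorted[0] = $YXYxxXyYYxxYYxYyYy
  sorted[1] = XYxxXyYYxxYYxYyYy$Y
  sorted[2] = XyYYxxYYxYyYy$YXYxx
  sorted[3] = YXYxxXyYYxxYYxYyYy$
  sorted[4] = YYxYyYy$YXYxxXyYYxx
  sorted[5] = YYxxYYxYyYy$YXYxxXy
  sorted[6] = YxYyYy$YXYxxXyYYxxY
  sorted[7] = YxxXyYYxxYYxYyYy$YX
  sorted[8] = YxxYYxYyYy$YXYxxXyY
  sorted[9] = Yy$YXYxxXyYYxxYYxYy
  sorted[10] = YyYy$YXYxxXyYYxxYYx
  sorted[11] = xXyYYxxYYxYyYy$YXYx
  sorted[12] = xYYxYyYy$YXYxxXyYYx
  sorted[13] = xYyYy$YXYxxXyYYxxYY
  sorted[14] = xxXyYYxxYYxYyYy$YXY
  sorted[15] = xxYYxYyYy$YXYxxXyYY
  sorted[16] = y$YXYxxXyYYxxYYxYyY
  sorted[17] = yYYxxYYxYyYy$YXYxxX
  sorted[18] = yYy$YXYxxXyYYxxYYxY
sorted[8] = YxxYYxYyYy$YXYxxXyY

Answer: YxxYYxYyYy$YXYxxXyY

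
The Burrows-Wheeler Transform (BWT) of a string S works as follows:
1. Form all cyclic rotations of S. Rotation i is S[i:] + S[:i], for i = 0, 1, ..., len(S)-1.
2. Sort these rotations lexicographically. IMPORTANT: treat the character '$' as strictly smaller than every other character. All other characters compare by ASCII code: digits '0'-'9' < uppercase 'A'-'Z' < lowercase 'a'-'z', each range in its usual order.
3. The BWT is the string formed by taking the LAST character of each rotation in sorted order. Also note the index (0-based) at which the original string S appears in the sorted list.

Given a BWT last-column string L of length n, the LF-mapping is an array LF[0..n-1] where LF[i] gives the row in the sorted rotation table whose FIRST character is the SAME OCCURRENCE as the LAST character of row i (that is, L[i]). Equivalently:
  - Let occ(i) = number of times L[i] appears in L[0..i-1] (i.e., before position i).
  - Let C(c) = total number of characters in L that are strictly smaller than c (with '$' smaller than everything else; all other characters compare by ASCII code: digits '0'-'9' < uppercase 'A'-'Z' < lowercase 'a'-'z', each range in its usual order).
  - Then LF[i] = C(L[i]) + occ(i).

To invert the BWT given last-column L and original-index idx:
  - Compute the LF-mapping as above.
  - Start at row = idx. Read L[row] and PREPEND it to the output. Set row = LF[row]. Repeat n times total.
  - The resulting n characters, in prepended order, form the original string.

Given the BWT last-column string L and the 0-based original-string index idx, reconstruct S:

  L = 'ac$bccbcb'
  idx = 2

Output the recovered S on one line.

Answer: bbcbccca$

Derivation:
LF mapping: 1 5 0 2 6 7 3 8 4
Walk LF starting at row 2, prepending L[row]:
  step 1: row=2, L[2]='$', prepend. Next row=LF[2]=0
  step 2: row=0, L[0]='a', prepend. Next row=LF[0]=1
  step 3: row=1, L[1]='c', prepend. Next row=LF[1]=5
  step 4: row=5, L[5]='c', prepend. Next row=LF[5]=7
  step 5: row=7, L[7]='c', prepend. Next row=LF[7]=8
  step 6: row=8, L[8]='b', prepend. Next row=LF[8]=4
  step 7: row=4, L[4]='c', prepend. Next row=LF[4]=6
  step 8: row=6, L[6]='b', prepend. Next row=LF[6]=3
  step 9: row=3, L[3]='b', prepend. Next row=LF[3]=2
Reversed output: bbcbccca$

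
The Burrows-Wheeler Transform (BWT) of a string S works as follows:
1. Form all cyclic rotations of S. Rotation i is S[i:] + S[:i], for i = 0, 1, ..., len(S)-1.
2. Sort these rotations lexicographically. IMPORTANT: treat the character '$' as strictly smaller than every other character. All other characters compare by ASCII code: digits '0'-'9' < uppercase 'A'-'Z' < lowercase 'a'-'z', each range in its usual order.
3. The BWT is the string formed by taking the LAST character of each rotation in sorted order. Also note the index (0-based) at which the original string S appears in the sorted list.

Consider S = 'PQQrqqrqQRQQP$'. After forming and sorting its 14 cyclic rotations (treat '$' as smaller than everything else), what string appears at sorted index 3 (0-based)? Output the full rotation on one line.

Answer: QP$PQQrqqrqQRQ

Derivation:
All 14 rotations (rotation i = S[i:]+S[:i]):
  rot[0] = PQQrqqrqQRQQP$
  rot[1] = QQrqqrqQRQQP$P
  rot[2] = QrqqrqQRQQP$PQ
  rot[3] = rqqrqQRQQP$PQQ
  rot[4] = qqrqQRQQP$PQQr
  rot[5] = qrqQRQQP$PQQrq
  rot[6] = rqQRQQP$PQQrqq
  rot[7] = qQRQQP$PQQrqqr
  rot[8] = QRQQP$PQQrqqrq
  rot[9] = RQQP$PQQrqqrqQ
  rot[10] = QQP$PQQrqqrqQR
  rot[11] = QP$PQQrqqrqQRQ
  rot[12] = P$PQQrqqrqQRQQ
  rot[13] = $PQQrqqrqQRQQP
Sorted (with $ < everything):
  sorted[0] = $PQQrqqrqQRQQP
  sorted[1] = P$PQQrqqrqQRQQ
  sorted[2] = PQQrqqrqQRQQP$
  sorted[3] = QP$PQQrqqrqQRQ
  sorted[4] = QQP$PQQrqqrqQR
  sorted[5] = QQrqqrqQRQQP$P
  sorted[6] = QRQQP$PQQrqqrq
  sorted[7] = QrqqrqQRQQP$PQ
  sorted[8] = RQQP$PQQrqqrqQ
  sorted[9] = qQRQQP$PQQrqqr
  sorted[10] = qqrqQRQQP$PQQr
  sorted[11] = qrqQRQQP$PQQrq
  sorted[12] = rqQRQQP$PQQrqq
  sorted[13] = rqqrqQRQQP$PQQ
sorted[3] = QP$PQQrqqrqQRQ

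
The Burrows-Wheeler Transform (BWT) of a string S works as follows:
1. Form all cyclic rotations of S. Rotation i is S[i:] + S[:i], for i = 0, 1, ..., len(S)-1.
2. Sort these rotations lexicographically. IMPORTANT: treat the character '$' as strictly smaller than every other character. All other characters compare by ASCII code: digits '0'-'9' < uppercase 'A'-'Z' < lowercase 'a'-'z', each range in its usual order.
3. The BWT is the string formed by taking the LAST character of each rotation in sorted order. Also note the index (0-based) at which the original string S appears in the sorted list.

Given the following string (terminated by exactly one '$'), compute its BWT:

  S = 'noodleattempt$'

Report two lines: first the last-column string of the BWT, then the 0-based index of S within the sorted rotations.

All 14 rotations (rotation i = S[i:]+S[:i]):
  rot[0] = noodleattempt$
  rot[1] = oodleattempt$n
  rot[2] = odleattempt$no
  rot[3] = dleattempt$noo
  rot[4] = leattempt$nood
  rot[5] = eattempt$noodl
  rot[6] = attempt$noodle
  rot[7] = ttempt$noodlea
  rot[8] = tempt$noodleat
  rot[9] = empt$noodleatt
  rot[10] = mpt$noodleatte
  rot[11] = pt$noodleattem
  rot[12] = t$noodleattemp
  rot[13] = $noodleattempt
Sorted (with $ < everything):
  sorted[0] = $noodleattempt  (last char: 't')
  sorted[1] = attempt$noodle  (last char: 'e')
  sorted[2] = dleattempt$noo  (last char: 'o')
  sorted[3] = eattempt$noodl  (last char: 'l')
  sorted[4] = empt$noodleatt  (last char: 't')
  sorted[5] = leattempt$nood  (last char: 'd')
  sorted[6] = mpt$noodleatte  (last char: 'e')
  sorted[7] = noodleattempt$  (last char: '$')
  sorted[8] = odleattempt$no  (last char: 'o')
  sorted[9] = oodleattempt$n  (last char: 'n')
  sorted[10] = pt$noodleattem  (last char: 'm')
  sorted[11] = t$noodleattemp  (last char: 'p')
  sorted[12] = tempt$noodleat  (last char: 't')
  sorted[13] = ttempt$noodlea  (last char: 'a')
Last column: teoltde$onmpta
Original string S is at sorted index 7

Answer: teoltde$onmpta
7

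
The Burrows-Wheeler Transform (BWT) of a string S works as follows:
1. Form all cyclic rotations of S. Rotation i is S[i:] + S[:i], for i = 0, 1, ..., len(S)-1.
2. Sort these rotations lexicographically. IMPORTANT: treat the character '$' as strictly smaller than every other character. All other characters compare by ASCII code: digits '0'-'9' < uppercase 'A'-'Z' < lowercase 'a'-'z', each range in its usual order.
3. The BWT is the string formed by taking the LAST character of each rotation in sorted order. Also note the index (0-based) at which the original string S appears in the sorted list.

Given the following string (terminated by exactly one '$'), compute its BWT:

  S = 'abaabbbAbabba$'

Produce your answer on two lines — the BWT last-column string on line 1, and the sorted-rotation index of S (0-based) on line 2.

Answer: abbb$babbaAbaa
4

Derivation:
All 14 rotations (rotation i = S[i:]+S[:i]):
  rot[0] = abaabbbAbabba$
  rot[1] = baabbbAbabba$a
  rot[2] = aabbbAbabba$ab
  rot[3] = abbbAbabba$aba
  rot[4] = bbbAbabba$abaa
  rot[5] = bbAbabba$abaab
  rot[6] = bAbabba$abaabb
  rot[7] = Ababba$abaabbb
  rot[8] = babba$abaabbbA
  rot[9] = abba$abaabbbAb
  rot[10] = bba$abaabbbAba
  rot[11] = ba$abaabbbAbab
  rot[12] = a$abaabbbAbabb
  rot[13] = $abaabbbAbabba
Sorted (with $ < everything):
  sorted[0] = $abaabbbAbabba  (last char: 'a')
  sorted[1] = Ababba$abaabbb  (last char: 'b')
  sorted[2] = a$abaabbbAbabb  (last char: 'b')
  sorted[3] = aabbbAbabba$ab  (last char: 'b')
  sorted[4] = abaabbbAbabba$  (last char: '$')
  sorted[5] = abba$abaabbbAb  (last char: 'b')
  sorted[6] = abbbAbabba$aba  (last char: 'a')
  sorted[7] = bAbabba$abaabb  (last char: 'b')
  sorted[8] = ba$abaabbbAbab  (last char: 'b')
  sorted[9] = baabbbAbabba$a  (last char: 'a')
  sorted[10] = babba$abaabbbA  (last char: 'A')
  sorted[11] = bbAbabba$abaab  (last char: 'b')
  sorted[12] = bba$abaabbbAba  (last char: 'a')
  sorted[13] = bbbAbabba$abaa  (last char: 'a')
Last column: abbb$babbaAbaa
Original string S is at sorted index 4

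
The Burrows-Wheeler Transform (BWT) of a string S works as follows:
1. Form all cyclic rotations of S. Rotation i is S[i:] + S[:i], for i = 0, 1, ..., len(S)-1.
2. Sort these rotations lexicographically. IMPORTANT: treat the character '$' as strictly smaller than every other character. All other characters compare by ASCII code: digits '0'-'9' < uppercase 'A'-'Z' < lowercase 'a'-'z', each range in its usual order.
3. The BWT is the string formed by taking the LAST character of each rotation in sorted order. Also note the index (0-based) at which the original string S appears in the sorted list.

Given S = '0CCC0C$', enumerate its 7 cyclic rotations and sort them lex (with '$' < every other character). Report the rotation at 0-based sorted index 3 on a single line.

Answer: C$0CCC0

Derivation:
All 7 rotations (rotation i = S[i:]+S[:i]):
  rot[0] = 0CCC0C$
  rot[1] = CCC0C$0
  rot[2] = CC0C$0C
  rot[3] = C0C$0CC
  rot[4] = 0C$0CCC
  rot[5] = C$0CCC0
  rot[6] = $0CCC0C
Sorted (with $ < everything):
  sorted[0] = $0CCC0C
  sorted[1] = 0C$0CCC
  sorted[2] = 0CCC0C$
  sorted[3] = C$0CCC0
  sorted[4] = C0C$0CC
  sorted[5] = CC0C$0C
  sorted[6] = CCC0C$0
sorted[3] = C$0CCC0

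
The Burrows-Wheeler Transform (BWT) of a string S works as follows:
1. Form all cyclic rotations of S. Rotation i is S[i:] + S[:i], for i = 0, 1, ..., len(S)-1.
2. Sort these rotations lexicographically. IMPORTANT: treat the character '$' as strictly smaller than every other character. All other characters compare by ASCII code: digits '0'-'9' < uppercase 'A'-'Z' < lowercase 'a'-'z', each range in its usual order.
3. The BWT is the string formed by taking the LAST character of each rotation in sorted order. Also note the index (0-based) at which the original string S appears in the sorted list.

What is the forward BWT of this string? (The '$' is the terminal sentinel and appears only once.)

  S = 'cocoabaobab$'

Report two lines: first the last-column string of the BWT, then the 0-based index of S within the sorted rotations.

Answer: bbobaoao$cac
8

Derivation:
All 12 rotations (rotation i = S[i:]+S[:i]):
  rot[0] = cocoabaobab$
  rot[1] = ocoabaobab$c
  rot[2] = coabaobab$co
  rot[3] = oabaobab$coc
  rot[4] = abaobab$coco
  rot[5] = baobab$cocoa
  rot[6] = aobab$cocoab
  rot[7] = obab$cocoaba
  rot[8] = bab$cocoabao
  rot[9] = ab$cocoabaob
  rot[10] = b$cocoabaoba
  rot[11] = $cocoabaobab
Sorted (with $ < everything):
  sorted[0] = $cocoabaobab  (last char: 'b')
  sorted[1] = ab$cocoabaob  (last char: 'b')
  sorted[2] = abaobab$coco  (last char: 'o')
  sorted[3] = aobab$cocoab  (last char: 'b')
  sorted[4] = b$cocoabaoba  (last char: 'a')
  sorted[5] = bab$cocoabao  (last char: 'o')
  sorted[6] = baobab$cocoa  (last char: 'a')
  sorted[7] = coabaobab$co  (last char: 'o')
  sorted[8] = cocoabaobab$  (last char: '$')
  sorted[9] = oabaobab$coc  (last char: 'c')
  sorted[10] = obab$cocoaba  (last char: 'a')
  sorted[11] = ocoabaobab$c  (last char: 'c')
Last column: bbobaoao$cac
Original string S is at sorted index 8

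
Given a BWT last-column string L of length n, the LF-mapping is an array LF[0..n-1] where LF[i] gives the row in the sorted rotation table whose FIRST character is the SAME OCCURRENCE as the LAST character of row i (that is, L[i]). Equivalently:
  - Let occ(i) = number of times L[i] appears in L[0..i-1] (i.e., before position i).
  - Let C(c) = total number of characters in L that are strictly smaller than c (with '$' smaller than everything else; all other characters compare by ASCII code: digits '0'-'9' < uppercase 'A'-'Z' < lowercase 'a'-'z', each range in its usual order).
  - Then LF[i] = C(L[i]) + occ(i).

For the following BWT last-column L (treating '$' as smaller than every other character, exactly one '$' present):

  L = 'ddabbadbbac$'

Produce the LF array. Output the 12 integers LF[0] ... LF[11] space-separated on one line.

Answer: 9 10 1 4 5 2 11 6 7 3 8 0

Derivation:
Char counts: '$':1, 'a':3, 'b':4, 'c':1, 'd':3
C (first-col start): C('$')=0, C('a')=1, C('b')=4, C('c')=8, C('d')=9
L[0]='d': occ=0, LF[0]=C('d')+0=9+0=9
L[1]='d': occ=1, LF[1]=C('d')+1=9+1=10
L[2]='a': occ=0, LF[2]=C('a')+0=1+0=1
L[3]='b': occ=0, LF[3]=C('b')+0=4+0=4
L[4]='b': occ=1, LF[4]=C('b')+1=4+1=5
L[5]='a': occ=1, LF[5]=C('a')+1=1+1=2
L[6]='d': occ=2, LF[6]=C('d')+2=9+2=11
L[7]='b': occ=2, LF[7]=C('b')+2=4+2=6
L[8]='b': occ=3, LF[8]=C('b')+3=4+3=7
L[9]='a': occ=2, LF[9]=C('a')+2=1+2=3
L[10]='c': occ=0, LF[10]=C('c')+0=8+0=8
L[11]='$': occ=0, LF[11]=C('$')+0=0+0=0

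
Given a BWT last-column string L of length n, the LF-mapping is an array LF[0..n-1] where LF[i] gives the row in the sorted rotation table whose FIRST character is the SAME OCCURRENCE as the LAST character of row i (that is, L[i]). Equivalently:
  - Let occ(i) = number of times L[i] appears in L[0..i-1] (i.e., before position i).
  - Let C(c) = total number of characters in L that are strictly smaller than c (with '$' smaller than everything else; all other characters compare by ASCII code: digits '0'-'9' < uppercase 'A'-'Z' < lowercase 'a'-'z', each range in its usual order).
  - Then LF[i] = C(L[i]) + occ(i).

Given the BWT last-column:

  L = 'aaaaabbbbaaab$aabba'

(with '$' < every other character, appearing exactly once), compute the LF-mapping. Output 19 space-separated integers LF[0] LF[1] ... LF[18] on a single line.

Char counts: '$':1, 'a':11, 'b':7
C (first-col start): C('$')=0, C('a')=1, C('b')=12
L[0]='a': occ=0, LF[0]=C('a')+0=1+0=1
L[1]='a': occ=1, LF[1]=C('a')+1=1+1=2
L[2]='a': occ=2, LF[2]=C('a')+2=1+2=3
L[3]='a': occ=3, LF[3]=C('a')+3=1+3=4
L[4]='a': occ=4, LF[4]=C('a')+4=1+4=5
L[5]='b': occ=0, LF[5]=C('b')+0=12+0=12
L[6]='b': occ=1, LF[6]=C('b')+1=12+1=13
L[7]='b': occ=2, LF[7]=C('b')+2=12+2=14
L[8]='b': occ=3, LF[8]=C('b')+3=12+3=15
L[9]='a': occ=5, LF[9]=C('a')+5=1+5=6
L[10]='a': occ=6, LF[10]=C('a')+6=1+6=7
L[11]='a': occ=7, LF[11]=C('a')+7=1+7=8
L[12]='b': occ=4, LF[12]=C('b')+4=12+4=16
L[13]='$': occ=0, LF[13]=C('$')+0=0+0=0
L[14]='a': occ=8, LF[14]=C('a')+8=1+8=9
L[15]='a': occ=9, LF[15]=C('a')+9=1+9=10
L[16]='b': occ=5, LF[16]=C('b')+5=12+5=17
L[17]='b': occ=6, LF[17]=C('b')+6=12+6=18
L[18]='a': occ=10, LF[18]=C('a')+10=1+10=11

Answer: 1 2 3 4 5 12 13 14 15 6 7 8 16 0 9 10 17 18 11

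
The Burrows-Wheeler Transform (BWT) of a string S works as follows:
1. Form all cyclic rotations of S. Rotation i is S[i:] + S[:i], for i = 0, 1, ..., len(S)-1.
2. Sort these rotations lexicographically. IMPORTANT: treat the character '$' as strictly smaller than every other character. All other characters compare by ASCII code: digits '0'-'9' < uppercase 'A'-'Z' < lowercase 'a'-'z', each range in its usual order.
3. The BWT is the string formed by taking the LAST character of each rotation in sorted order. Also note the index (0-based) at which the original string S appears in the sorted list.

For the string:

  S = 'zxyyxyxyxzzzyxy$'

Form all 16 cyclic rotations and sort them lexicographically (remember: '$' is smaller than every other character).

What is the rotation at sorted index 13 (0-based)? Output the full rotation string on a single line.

Answer: zyxy$zxyyxyxyxzz

Derivation:
All 16 rotations (rotation i = S[i:]+S[:i]):
  rot[0] = zxyyxyxyxzzzyxy$
  rot[1] = xyyxyxyxzzzyxy$z
  rot[2] = yyxyxyxzzzyxy$zx
  rot[3] = yxyxyxzzzyxy$zxy
  rot[4] = xyxyxzzzyxy$zxyy
  rot[5] = yxyxzzzyxy$zxyyx
  rot[6] = xyxzzzyxy$zxyyxy
  rot[7] = yxzzzyxy$zxyyxyx
  rot[8] = xzzzyxy$zxyyxyxy
  rot[9] = zzzyxy$zxyyxyxyx
  rot[10] = zzyxy$zxyyxyxyxz
  rot[11] = zyxy$zxyyxyxyxzz
  rot[12] = yxy$zxyyxyxyxzzz
  rot[13] = xy$zxyyxyxyxzzzy
  rot[14] = y$zxyyxyxyxzzzyx
  rot[15] = $zxyyxyxyxzzzyxy
Sorted (with $ < everything):
  sorted[0] = $zxyyxyxyxzzzyxy
  sorted[1] = xy$zxyyxyxyxzzzy
  sorted[2] = xyxyxzzzyxy$zxyy
  sorted[3] = xyxzzzyxy$zxyyxy
  sorted[4] = xyyxyxyxzzzyxy$z
  sorted[5] = xzzzyxy$zxyyxyxy
  sorted[6] = y$zxyyxyxyxzzzyx
  sorted[7] = yxy$zxyyxyxyxzzz
  sorted[8] = yxyxyxzzzyxy$zxy
  sorted[9] = yxyxzzzyxy$zxyyx
  sorted[10] = yxzzzyxy$zxyyxyx
  sorted[11] = yyxyxyxzzzyxy$zx
  sorted[12] = zxyyxyxyxzzzyxy$
  sorted[13] = zyxy$zxyyxyxyxzz
  sorted[14] = zzyxy$zxyyxyxyxz
  sorted[15] = zzzyxy$zxyyxyxyx
sorted[13] = zyxy$zxyyxyxyxzz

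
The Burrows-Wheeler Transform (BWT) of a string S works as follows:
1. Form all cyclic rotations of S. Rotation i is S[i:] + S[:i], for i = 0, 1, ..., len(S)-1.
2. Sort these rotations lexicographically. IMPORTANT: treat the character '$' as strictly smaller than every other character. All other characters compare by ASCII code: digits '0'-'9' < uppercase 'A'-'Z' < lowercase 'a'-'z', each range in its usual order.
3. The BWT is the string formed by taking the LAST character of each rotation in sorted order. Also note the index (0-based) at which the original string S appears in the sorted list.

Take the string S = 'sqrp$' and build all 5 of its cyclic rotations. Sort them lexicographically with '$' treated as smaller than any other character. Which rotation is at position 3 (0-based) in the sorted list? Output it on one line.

All 5 rotations (rotation i = S[i:]+S[:i]):
  rot[0] = sqrp$
  rot[1] = qrp$s
  rot[2] = rp$sq
  rot[3] = p$sqr
  rot[4] = $sqrp
Sorted (with $ < everything):
  sorted[0] = $sqrp
  sorted[1] = p$sqr
  sorted[2] = qrp$s
  sorted[3] = rp$sq
  sorted[4] = sqrp$
sorted[3] = rp$sq

Answer: rp$sq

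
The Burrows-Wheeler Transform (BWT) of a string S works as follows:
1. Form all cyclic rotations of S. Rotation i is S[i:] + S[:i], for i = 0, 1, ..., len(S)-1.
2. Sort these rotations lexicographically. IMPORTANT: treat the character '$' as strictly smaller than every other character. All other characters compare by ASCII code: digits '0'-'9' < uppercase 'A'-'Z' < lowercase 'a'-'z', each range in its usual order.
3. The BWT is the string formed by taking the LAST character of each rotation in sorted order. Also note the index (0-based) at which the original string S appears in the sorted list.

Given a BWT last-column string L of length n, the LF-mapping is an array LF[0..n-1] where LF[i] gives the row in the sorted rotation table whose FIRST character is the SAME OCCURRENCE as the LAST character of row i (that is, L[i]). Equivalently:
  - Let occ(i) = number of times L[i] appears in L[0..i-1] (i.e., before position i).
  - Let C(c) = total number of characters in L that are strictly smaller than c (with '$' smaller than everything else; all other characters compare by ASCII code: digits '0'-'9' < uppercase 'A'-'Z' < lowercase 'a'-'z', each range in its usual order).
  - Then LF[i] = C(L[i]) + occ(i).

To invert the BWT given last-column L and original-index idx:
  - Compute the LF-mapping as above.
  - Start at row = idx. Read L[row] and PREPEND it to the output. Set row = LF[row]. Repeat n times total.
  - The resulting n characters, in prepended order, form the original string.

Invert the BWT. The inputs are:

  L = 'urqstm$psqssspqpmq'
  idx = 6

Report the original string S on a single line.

LF mapping: 17 10 6 11 16 1 0 3 12 7 13 14 15 4 8 5 2 9
Walk LF starting at row 6, prepending L[row]:
  step 1: row=6, L[6]='$', prepend. Next row=LF[6]=0
  step 2: row=0, L[0]='u', prepend. Next row=LF[0]=17
  step 3: row=17, L[17]='q', prepend. Next row=LF[17]=9
  step 4: row=9, L[9]='q', prepend. Next row=LF[9]=7
  step 5: row=7, L[7]='p', prepend. Next row=LF[7]=3
  step 6: row=3, L[3]='s', prepend. Next row=LF[3]=11
  step 7: row=11, L[11]='s', prepend. Next row=LF[11]=14
  step 8: row=14, L[14]='q', prepend. Next row=LF[14]=8
  step 9: row=8, L[8]='s', prepend. Next row=LF[8]=12
  step 10: row=12, L[12]='s', prepend. Next row=LF[12]=15
  step 11: row=15, L[15]='p', prepend. Next row=LF[15]=5
  step 12: row=5, L[5]='m', prepend. Next row=LF[5]=1
  step 13: row=1, L[1]='r', prepend. Next row=LF[1]=10
  step 14: row=10, L[10]='s', prepend. Next row=LF[10]=13
  step 15: row=13, L[13]='p', prepend. Next row=LF[13]=4
  step 16: row=4, L[4]='t', prepend. Next row=LF[4]=16
  step 17: row=16, L[16]='m', prepend. Next row=LF[16]=2
  step 18: row=2, L[2]='q', prepend. Next row=LF[2]=6
Reversed output: qmtpsrmpssqsspqqu$

Answer: qmtpsrmpssqsspqqu$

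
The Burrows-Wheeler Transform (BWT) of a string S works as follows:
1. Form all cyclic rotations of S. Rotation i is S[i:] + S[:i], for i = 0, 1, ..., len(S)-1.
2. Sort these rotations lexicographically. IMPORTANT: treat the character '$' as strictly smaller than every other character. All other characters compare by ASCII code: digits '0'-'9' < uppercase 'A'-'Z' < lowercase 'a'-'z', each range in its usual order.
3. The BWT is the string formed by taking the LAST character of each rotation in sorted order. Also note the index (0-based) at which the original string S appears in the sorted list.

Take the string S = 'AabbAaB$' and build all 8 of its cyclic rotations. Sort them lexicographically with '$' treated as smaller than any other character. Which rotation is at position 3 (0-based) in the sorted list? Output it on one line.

Answer: B$AabbAa

Derivation:
All 8 rotations (rotation i = S[i:]+S[:i]):
  rot[0] = AabbAaB$
  rot[1] = abbAaB$A
  rot[2] = bbAaB$Aa
  rot[3] = bAaB$Aab
  rot[4] = AaB$Aabb
  rot[5] = aB$AabbA
  rot[6] = B$AabbAa
  rot[7] = $AabbAaB
Sorted (with $ < everything):
  sorted[0] = $AabbAaB
  sorted[1] = AaB$Aabb
  sorted[2] = AabbAaB$
  sorted[3] = B$AabbAa
  sorted[4] = aB$AabbA
  sorted[5] = abbAaB$A
  sorted[6] = bAaB$Aab
  sorted[7] = bbAaB$Aa
sorted[3] = B$AabbAa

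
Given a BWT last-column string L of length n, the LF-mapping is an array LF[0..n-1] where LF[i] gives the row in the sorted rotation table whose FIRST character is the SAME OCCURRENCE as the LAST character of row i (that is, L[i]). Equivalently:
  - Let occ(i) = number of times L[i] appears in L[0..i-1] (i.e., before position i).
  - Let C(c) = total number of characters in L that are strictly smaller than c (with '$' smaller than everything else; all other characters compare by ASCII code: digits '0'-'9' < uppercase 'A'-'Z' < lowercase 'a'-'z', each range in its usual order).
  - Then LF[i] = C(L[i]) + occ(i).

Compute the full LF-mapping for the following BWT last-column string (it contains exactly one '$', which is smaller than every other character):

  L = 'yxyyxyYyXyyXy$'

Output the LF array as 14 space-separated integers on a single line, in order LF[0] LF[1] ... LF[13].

Answer: 6 4 7 8 5 9 3 10 1 11 12 2 13 0

Derivation:
Char counts: '$':1, 'X':2, 'Y':1, 'x':2, 'y':8
C (first-col start): C('$')=0, C('X')=1, C('Y')=3, C('x')=4, C('y')=6
L[0]='y': occ=0, LF[0]=C('y')+0=6+0=6
L[1]='x': occ=0, LF[1]=C('x')+0=4+0=4
L[2]='y': occ=1, LF[2]=C('y')+1=6+1=7
L[3]='y': occ=2, LF[3]=C('y')+2=6+2=8
L[4]='x': occ=1, LF[4]=C('x')+1=4+1=5
L[5]='y': occ=3, LF[5]=C('y')+3=6+3=9
L[6]='Y': occ=0, LF[6]=C('Y')+0=3+0=3
L[7]='y': occ=4, LF[7]=C('y')+4=6+4=10
L[8]='X': occ=0, LF[8]=C('X')+0=1+0=1
L[9]='y': occ=5, LF[9]=C('y')+5=6+5=11
L[10]='y': occ=6, LF[10]=C('y')+6=6+6=12
L[11]='X': occ=1, LF[11]=C('X')+1=1+1=2
L[12]='y': occ=7, LF[12]=C('y')+7=6+7=13
L[13]='$': occ=0, LF[13]=C('$')+0=0+0=0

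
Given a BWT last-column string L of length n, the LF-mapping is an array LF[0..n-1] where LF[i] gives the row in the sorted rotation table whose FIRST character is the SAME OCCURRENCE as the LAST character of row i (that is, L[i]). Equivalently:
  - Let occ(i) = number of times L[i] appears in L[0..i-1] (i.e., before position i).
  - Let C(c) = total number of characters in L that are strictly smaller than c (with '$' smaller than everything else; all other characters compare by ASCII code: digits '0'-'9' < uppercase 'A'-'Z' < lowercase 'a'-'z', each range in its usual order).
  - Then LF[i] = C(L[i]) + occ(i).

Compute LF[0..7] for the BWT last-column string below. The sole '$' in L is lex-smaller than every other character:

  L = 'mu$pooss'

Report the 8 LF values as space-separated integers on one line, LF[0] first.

Answer: 1 7 0 4 2 3 5 6

Derivation:
Char counts: '$':1, 'm':1, 'o':2, 'p':1, 's':2, 'u':1
C (first-col start): C('$')=0, C('m')=1, C('o')=2, C('p')=4, C('s')=5, C('u')=7
L[0]='m': occ=0, LF[0]=C('m')+0=1+0=1
L[1]='u': occ=0, LF[1]=C('u')+0=7+0=7
L[2]='$': occ=0, LF[2]=C('$')+0=0+0=0
L[3]='p': occ=0, LF[3]=C('p')+0=4+0=4
L[4]='o': occ=0, LF[4]=C('o')+0=2+0=2
L[5]='o': occ=1, LF[5]=C('o')+1=2+1=3
L[6]='s': occ=0, LF[6]=C('s')+0=5+0=5
L[7]='s': occ=1, LF[7]=C('s')+1=5+1=6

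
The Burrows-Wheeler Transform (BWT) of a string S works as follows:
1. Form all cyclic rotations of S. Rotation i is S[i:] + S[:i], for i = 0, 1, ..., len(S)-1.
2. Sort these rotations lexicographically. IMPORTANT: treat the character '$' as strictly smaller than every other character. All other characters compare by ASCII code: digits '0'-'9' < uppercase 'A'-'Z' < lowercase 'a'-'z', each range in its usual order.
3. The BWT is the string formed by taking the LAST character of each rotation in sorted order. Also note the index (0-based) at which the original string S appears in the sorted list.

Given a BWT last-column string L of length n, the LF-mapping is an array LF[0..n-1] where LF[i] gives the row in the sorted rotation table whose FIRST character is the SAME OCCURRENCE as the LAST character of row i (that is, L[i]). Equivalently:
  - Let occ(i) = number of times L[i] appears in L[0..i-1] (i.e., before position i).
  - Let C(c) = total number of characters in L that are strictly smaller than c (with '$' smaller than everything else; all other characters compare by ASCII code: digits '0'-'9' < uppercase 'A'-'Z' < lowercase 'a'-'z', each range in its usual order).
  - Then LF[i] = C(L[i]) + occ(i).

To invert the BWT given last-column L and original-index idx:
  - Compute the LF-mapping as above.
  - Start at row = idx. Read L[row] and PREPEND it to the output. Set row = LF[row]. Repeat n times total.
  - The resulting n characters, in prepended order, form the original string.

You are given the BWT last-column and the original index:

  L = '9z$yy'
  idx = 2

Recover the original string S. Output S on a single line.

LF mapping: 1 4 0 2 3
Walk LF starting at row 2, prepending L[row]:
  step 1: row=2, L[2]='$', prepend. Next row=LF[2]=0
  step 2: row=0, L[0]='9', prepend. Next row=LF[0]=1
  step 3: row=1, L[1]='z', prepend. Next row=LF[1]=4
  step 4: row=4, L[4]='y', prepend. Next row=LF[4]=3
  step 5: row=3, L[3]='y', prepend. Next row=LF[3]=2
Reversed output: yyz9$

Answer: yyz9$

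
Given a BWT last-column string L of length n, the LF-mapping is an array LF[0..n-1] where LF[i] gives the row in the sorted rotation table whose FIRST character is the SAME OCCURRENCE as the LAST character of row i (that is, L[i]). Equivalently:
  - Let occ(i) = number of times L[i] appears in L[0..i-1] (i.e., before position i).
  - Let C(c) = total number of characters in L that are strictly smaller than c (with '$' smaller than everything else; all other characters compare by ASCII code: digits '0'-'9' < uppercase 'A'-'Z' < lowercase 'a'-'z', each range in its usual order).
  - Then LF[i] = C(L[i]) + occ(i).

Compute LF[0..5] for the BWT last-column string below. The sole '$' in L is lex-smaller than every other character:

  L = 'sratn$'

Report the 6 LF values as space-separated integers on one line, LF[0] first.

Char counts: '$':1, 'a':1, 'n':1, 'r':1, 's':1, 't':1
C (first-col start): C('$')=0, C('a')=1, C('n')=2, C('r')=3, C('s')=4, C('t')=5
L[0]='s': occ=0, LF[0]=C('s')+0=4+0=4
L[1]='r': occ=0, LF[1]=C('r')+0=3+0=3
L[2]='a': occ=0, LF[2]=C('a')+0=1+0=1
L[3]='t': occ=0, LF[3]=C('t')+0=5+0=5
L[4]='n': occ=0, LF[4]=C('n')+0=2+0=2
L[5]='$': occ=0, LF[5]=C('$')+0=0+0=0

Answer: 4 3 1 5 2 0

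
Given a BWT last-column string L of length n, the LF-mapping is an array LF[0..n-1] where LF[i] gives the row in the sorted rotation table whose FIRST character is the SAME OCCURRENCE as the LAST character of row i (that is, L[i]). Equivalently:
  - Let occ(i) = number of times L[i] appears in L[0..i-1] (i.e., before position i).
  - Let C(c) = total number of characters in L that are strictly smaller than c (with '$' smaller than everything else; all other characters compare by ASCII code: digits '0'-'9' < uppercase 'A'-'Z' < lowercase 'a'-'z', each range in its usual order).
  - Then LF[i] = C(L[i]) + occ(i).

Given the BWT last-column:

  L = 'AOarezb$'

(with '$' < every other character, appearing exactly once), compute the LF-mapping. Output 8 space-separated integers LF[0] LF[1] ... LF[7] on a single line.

Char counts: '$':1, 'A':1, 'O':1, 'a':1, 'b':1, 'e':1, 'r':1, 'z':1
C (first-col start): C('$')=0, C('A')=1, C('O')=2, C('a')=3, C('b')=4, C('e')=5, C('r')=6, C('z')=7
L[0]='A': occ=0, LF[0]=C('A')+0=1+0=1
L[1]='O': occ=0, LF[1]=C('O')+0=2+0=2
L[2]='a': occ=0, LF[2]=C('a')+0=3+0=3
L[3]='r': occ=0, LF[3]=C('r')+0=6+0=6
L[4]='e': occ=0, LF[4]=C('e')+0=5+0=5
L[5]='z': occ=0, LF[5]=C('z')+0=7+0=7
L[6]='b': occ=0, LF[6]=C('b')+0=4+0=4
L[7]='$': occ=0, LF[7]=C('$')+0=0+0=0

Answer: 1 2 3 6 5 7 4 0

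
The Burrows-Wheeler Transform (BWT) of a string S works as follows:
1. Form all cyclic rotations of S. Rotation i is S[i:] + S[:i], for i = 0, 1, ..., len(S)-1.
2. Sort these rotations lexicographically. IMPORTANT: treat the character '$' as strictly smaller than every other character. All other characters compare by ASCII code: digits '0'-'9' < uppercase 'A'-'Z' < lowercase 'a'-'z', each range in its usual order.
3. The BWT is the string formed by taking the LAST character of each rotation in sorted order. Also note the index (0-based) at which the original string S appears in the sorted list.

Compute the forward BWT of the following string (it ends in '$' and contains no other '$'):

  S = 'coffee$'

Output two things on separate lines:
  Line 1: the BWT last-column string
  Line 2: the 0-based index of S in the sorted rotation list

All 7 rotations (rotation i = S[i:]+S[:i]):
  rot[0] = coffee$
  rot[1] = offee$c
  rot[2] = ffee$co
  rot[3] = fee$cof
  rot[4] = ee$coff
  rot[5] = e$coffe
  rot[6] = $coffee
Sorted (with $ < everything):
  sorted[0] = $coffee  (last char: 'e')
  sorted[1] = coffee$  (last char: '$')
  sorted[2] = e$coffe  (last char: 'e')
  sorted[3] = ee$coff  (last char: 'f')
  sorted[4] = fee$cof  (last char: 'f')
  sorted[5] = ffee$co  (last char: 'o')
  sorted[6] = offee$c  (last char: 'c')
Last column: e$effoc
Original string S is at sorted index 1

Answer: e$effoc
1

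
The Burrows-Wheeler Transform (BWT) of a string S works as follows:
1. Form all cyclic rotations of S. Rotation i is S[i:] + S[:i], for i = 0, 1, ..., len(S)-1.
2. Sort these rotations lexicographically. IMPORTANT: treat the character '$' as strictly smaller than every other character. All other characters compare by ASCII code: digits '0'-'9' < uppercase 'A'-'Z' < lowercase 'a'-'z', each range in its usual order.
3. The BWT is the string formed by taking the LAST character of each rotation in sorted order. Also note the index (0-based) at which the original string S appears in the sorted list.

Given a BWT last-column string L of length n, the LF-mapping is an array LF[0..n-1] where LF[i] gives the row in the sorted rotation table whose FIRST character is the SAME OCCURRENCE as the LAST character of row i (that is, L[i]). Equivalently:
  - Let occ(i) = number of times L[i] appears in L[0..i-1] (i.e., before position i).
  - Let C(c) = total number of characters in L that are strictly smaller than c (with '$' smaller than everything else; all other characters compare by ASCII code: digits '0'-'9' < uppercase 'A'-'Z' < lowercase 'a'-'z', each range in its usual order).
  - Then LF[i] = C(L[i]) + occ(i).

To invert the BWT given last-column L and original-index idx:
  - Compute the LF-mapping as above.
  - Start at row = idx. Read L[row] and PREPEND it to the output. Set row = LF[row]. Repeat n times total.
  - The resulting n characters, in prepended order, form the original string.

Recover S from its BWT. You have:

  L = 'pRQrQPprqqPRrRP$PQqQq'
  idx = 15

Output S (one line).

LF mapping: 12 9 5 18 6 1 13 19 14 15 2 10 20 11 3 0 4 7 16 8 17
Walk LF starting at row 15, prepending L[row]:
  step 1: row=15, L[15]='$', prepend. Next row=LF[15]=0
  step 2: row=0, L[0]='p', prepend. Next row=LF[0]=12
  step 3: row=12, L[12]='r', prepend. Next row=LF[12]=20
  step 4: row=20, L[20]='q', prepend. Next row=LF[20]=17
  step 5: row=17, L[17]='Q', prepend. Next row=LF[17]=7
  step 6: row=7, L[7]='r', prepend. Next row=LF[7]=19
  step 7: row=19, L[19]='Q', prepend. Next row=LF[19]=8
  step 8: row=8, L[8]='q', prepend. Next row=LF[8]=14
  step 9: row=14, L[14]='P', prepend. Next row=LF[14]=3
  step 10: row=3, L[3]='r', prepend. Next row=LF[3]=18
  step 11: row=18, L[18]='q', prepend. Next row=LF[18]=16
  step 12: row=16, L[16]='P', prepend. Next row=LF[16]=4
  step 13: row=4, L[4]='Q', prepend. Next row=LF[4]=6
  step 14: row=6, L[6]='p', prepend. Next row=LF[6]=13
  step 15: row=13, L[13]='R', prepend. Next row=LF[13]=11
  step 16: row=11, L[11]='R', prepend. Next row=LF[11]=10
  step 17: row=10, L[10]='P', prepend. Next row=LF[10]=2
  step 18: row=2, L[2]='Q', prepend. Next row=LF[2]=5
  step 19: row=5, L[5]='P', prepend. Next row=LF[5]=1
  step 20: row=1, L[1]='R', prepend. Next row=LF[1]=9
  step 21: row=9, L[9]='q', prepend. Next row=LF[9]=15
Reversed output: qRPQPRRpQPqrPqQrQqrp$

Answer: qRPQPRRpQPqrPqQrQqrp$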